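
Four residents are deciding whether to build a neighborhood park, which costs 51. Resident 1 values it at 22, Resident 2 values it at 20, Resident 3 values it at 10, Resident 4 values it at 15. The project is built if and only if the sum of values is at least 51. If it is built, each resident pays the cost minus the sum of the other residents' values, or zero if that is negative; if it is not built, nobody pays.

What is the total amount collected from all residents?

10

Total value 67 ≥ cost 51, so it is built.
Resident 1: others sum to 45; max(0, 51 - 45) = 6.
Resident 2: others sum to 47; max(0, 51 - 47) = 4.
Resident 3: others sum to 57; max(0, 51 - 57) = 0.
Resident 4: others sum to 52; max(0, 51 - 52) = 0.
Total collected = 6 + 4 + 0 + 0 = 10.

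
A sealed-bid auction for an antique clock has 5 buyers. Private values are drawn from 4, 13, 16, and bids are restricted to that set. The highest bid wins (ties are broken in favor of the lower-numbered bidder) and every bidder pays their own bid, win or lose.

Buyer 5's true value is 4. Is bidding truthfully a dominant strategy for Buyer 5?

Yes

Check each profile of the others' bids and compare truth against every alternative bid.
Others bid (4, 4, 4, 16): truth gives -4, best alternative gives -13.
Others bid (4, 4, 13, 16): truth gives -4, best alternative gives -13.
Others bid (4, 4, 16, 4): truth gives -4, best alternative gives -13.
Others bid (4, 4, 16, 13): truth gives -4, best alternative gives -13.
Others bid (4, 4, 16, 16): truth gives -4, best alternative gives -13.
Others bid (4, 13, 4, 16): truth gives -4, best alternative gives -13.
(Remaining 75 profiles checked similarly; truth is weakly best in each.)
In every case the truthful bid is at least as good as any alternative, so it is a dominant strategy.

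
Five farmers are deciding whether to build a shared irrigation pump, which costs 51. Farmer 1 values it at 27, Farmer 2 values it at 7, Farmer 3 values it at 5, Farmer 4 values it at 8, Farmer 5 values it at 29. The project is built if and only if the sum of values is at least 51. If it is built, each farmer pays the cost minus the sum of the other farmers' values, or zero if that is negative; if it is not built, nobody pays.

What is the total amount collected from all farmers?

6

Total value 76 ≥ cost 51, so it is built.
Farmer 1: others sum to 49; max(0, 51 - 49) = 2.
Farmer 2: others sum to 69; max(0, 51 - 69) = 0.
Farmer 3: others sum to 71; max(0, 51 - 71) = 0.
Farmer 4: others sum to 68; max(0, 51 - 68) = 0.
Farmer 5: others sum to 47; max(0, 51 - 47) = 4.
Total collected = 2 + 0 + 0 + 0 + 4 = 6.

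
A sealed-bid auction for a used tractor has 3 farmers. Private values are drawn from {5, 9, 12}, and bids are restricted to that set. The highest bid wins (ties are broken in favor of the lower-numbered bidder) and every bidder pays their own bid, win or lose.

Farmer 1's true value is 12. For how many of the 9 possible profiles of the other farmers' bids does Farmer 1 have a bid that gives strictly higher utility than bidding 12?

Others bid (5, 5): truth gives 0; bid 5 gives 7 > 0. Violating.
Others bid (5, 9): truth gives 0; bid 9 gives 3 > 0. Violating.
Others bid (9, 5): truth gives 0; bid 9 gives 3 > 0. Violating.
Others bid (9, 9): truth gives 0; bid 9 gives 3 > 0. Violating.
Others bid (5, 12): truth gives 0; no alternative beats it.
Others bid (9, 12): truth gives 0; no alternative beats it.
(Checking all 9 profiles: 4 have a profitable deviation, 5 do not.)

4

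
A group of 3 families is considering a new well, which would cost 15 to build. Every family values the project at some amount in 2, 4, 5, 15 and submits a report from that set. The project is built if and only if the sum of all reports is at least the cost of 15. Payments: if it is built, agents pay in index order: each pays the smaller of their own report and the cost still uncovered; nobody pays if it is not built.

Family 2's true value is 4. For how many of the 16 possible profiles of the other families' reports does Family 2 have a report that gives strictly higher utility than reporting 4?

Others report (2, 15): truth gives 0; report 2 gives 2 > 0. Violating.
Others report (4, 15): truth gives 0; report 2 gives 2 > 0. Violating.
Others report (5, 15): truth gives 0; report 2 gives 2 > 0. Violating.
Others report (2, 2): truth gives 0; no alternative beats it.
Others report (2, 4): truth gives 0; no alternative beats it.
(Checking all 16 profiles: 3 have a profitable deviation, 13 do not.)

3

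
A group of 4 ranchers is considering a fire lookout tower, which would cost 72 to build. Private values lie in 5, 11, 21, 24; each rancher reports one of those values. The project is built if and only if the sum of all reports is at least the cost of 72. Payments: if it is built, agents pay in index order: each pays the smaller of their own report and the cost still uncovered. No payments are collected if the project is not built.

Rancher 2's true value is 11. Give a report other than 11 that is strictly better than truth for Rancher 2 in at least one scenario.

Suppose Rancher 1 reports 21, Rancher 3 reports 24 and Rancher 4 reports 24.
Report 11: project built, pays 11, utility 11 - 11 = 0.
Report 5: project built, pays 5, utility 11 - 5 = 6.
So reporting 5 beats truth here (6 > 0).

5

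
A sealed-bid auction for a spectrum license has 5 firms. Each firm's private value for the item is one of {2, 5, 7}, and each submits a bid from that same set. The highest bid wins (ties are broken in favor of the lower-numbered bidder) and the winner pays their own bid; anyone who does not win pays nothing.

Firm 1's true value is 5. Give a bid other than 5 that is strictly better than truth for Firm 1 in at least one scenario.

2

Suppose Firm 2 bids 2, Firm 3 bids 2, Firm 4 bids 2 and Firm 5 bids 2.
Bid 5: wins, pays 5, utility 5 - 5 = 0.
Bid 2: wins, pays 2, utility 5 - 2 = 3.
So bidding 2 beats truth here (3 > 0).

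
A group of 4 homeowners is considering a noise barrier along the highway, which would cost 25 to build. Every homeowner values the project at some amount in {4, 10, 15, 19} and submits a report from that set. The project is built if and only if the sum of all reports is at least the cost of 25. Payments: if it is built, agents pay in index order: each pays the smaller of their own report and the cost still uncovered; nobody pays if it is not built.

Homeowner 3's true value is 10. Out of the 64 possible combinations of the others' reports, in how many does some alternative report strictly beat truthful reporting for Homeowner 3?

20

Others report (4, 4, 15): truth gives 0; report 4 gives 6 > 0. Violating.
Others report (4, 4, 19): truth gives 0; report 4 gives 6 > 0. Violating.
Others report (4, 10, 10): truth gives 0; report 4 gives 6 > 0. Violating.
Others report (4, 10, 15): truth gives 0; report 4 gives 6 > 0. Violating.
Others report (4, 4, 4): truth gives 0; no alternative beats it.
Others report (4, 4, 10): truth gives 0; no alternative beats it.
(Checking all 64 profiles: 20 have a profitable deviation, 44 do not.)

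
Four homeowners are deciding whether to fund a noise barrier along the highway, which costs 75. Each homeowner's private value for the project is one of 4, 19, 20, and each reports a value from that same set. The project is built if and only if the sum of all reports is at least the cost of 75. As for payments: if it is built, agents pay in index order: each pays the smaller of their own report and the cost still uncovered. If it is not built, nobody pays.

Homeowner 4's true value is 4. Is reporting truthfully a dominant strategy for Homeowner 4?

Check each profile of the others' reports and compare truth against every alternative report.
Others report (19, 19, 19): truth gives 0, best alternative gives -14.
Others report (19, 19, 20): truth gives 0, best alternative gives -13.
Others report (19, 20, 19): truth gives 0, best alternative gives -13.
Others report (20, 19, 19): truth gives 0, best alternative gives -13.
Others report (19, 20, 20): truth gives 0, best alternative gives -12.
Others report (20, 19, 20): truth gives 0, best alternative gives -12.
(Remaining 21 profiles checked similarly; truth is weakly best in each.)
In every case the truthful report is at least as good as any alternative, so it is a dominant strategy.

Yes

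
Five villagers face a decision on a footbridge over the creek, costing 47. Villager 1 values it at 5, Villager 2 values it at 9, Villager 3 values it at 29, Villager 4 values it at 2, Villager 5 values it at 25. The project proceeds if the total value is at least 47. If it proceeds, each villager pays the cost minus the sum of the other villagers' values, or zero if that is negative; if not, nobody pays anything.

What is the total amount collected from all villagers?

Total value 70 ≥ cost 47, so it is built.
Villager 1: others sum to 65; max(0, 47 - 65) = 0.
Villager 2: others sum to 61; max(0, 47 - 61) = 0.
Villager 3: others sum to 41; max(0, 47 - 41) = 6.
Villager 4: others sum to 68; max(0, 47 - 68) = 0.
Villager 5: others sum to 45; max(0, 47 - 45) = 2.
Total collected = 0 + 0 + 6 + 0 + 2 = 8.

8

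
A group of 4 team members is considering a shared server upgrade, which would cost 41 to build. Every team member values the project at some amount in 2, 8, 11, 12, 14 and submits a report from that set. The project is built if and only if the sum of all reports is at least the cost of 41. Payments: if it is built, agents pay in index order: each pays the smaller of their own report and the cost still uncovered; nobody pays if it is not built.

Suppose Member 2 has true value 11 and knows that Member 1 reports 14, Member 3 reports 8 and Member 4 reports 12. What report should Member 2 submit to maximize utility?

8

Report 2: project not built, utility 0.
Report 8: project built, pays 8, utility 11 - 8 = 3.
Report 11: project built, pays 11, utility 11 - 11 = 0.
Report 12: project built, pays 12, utility 11 - 12 = -1.
Report 14: project built, pays 14, utility 11 - 14 = -3.
The best choice is 8 with utility 3.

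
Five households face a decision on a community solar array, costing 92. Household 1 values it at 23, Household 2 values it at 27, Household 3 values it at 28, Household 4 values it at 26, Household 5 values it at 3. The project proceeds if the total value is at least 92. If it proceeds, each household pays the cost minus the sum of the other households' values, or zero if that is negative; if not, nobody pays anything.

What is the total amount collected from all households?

44

Total value 107 ≥ cost 92, so it is built.
Household 1: others sum to 84; max(0, 92 - 84) = 8.
Household 2: others sum to 80; max(0, 92 - 80) = 12.
Household 3: others sum to 79; max(0, 92 - 79) = 13.
Household 4: others sum to 81; max(0, 92 - 81) = 11.
Household 5: others sum to 104; max(0, 92 - 104) = 0.
Total collected = 8 + 12 + 13 + 11 + 0 = 44.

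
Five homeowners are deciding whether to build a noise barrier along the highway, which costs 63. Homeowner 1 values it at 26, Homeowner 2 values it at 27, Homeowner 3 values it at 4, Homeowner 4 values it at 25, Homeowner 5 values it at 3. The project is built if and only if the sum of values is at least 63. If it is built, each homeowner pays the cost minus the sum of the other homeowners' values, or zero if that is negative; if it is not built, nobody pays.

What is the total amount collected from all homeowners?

Total value 85 ≥ cost 63, so it is built.
Homeowner 1: others sum to 59; max(0, 63 - 59) = 4.
Homeowner 2: others sum to 58; max(0, 63 - 58) = 5.
Homeowner 3: others sum to 81; max(0, 63 - 81) = 0.
Homeowner 4: others sum to 60; max(0, 63 - 60) = 3.
Homeowner 5: others sum to 82; max(0, 63 - 82) = 0.
Total collected = 4 + 5 + 0 + 3 + 0 = 12.

12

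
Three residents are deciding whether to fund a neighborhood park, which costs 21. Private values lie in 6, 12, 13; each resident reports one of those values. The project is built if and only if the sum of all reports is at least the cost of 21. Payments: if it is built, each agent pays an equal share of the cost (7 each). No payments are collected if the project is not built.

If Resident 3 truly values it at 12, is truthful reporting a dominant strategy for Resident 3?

Check each profile of the others' reports and compare truth against every alternative report.
Others report (6, 6): truth gives 5, best alternative gives 5.
Others report (6, 12): truth gives 5, best alternative gives 5.
Others report (6, 13): truth gives 5, best alternative gives 5.
Others report (12, 6): truth gives 5, best alternative gives 5.
Others report (12, 12): truth gives 5, best alternative gives 5.
Others report (12, 13): truth gives 5, best alternative gives 5.
(Remaining 3 profiles checked similarly; truth is weakly best in each.)
In every case the truthful report is at least as good as any alternative, so it is a dominant strategy.

Yes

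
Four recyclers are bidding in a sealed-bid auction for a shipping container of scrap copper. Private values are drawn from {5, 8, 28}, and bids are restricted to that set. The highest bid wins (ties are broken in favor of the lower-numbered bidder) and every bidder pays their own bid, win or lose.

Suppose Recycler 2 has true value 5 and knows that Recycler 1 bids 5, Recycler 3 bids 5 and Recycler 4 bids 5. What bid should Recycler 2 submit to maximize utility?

Bid 5: loses but pays 5, utility -5.
Bid 8: wins, pays 8, utility 5 - 8 = -3.
Bid 28: wins, pays 28, utility 5 - 28 = -23.
The best choice is 8 with utility -3.

8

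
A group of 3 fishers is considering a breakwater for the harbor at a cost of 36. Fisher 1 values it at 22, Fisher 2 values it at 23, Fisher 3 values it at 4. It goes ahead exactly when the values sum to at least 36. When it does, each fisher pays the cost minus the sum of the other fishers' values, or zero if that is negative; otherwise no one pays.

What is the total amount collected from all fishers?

Total value 49 ≥ cost 36, so it is built.
Fisher 1: others sum to 27; max(0, 36 - 27) = 9.
Fisher 2: others sum to 26; max(0, 36 - 26) = 10.
Fisher 3: others sum to 45; max(0, 36 - 45) = 0.
Total collected = 9 + 10 + 0 = 19.

19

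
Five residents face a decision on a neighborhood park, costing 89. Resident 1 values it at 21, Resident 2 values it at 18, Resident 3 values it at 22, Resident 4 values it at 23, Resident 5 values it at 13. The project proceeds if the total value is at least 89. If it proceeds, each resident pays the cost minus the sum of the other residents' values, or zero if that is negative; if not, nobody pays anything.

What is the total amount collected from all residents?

Total value 97 ≥ cost 89, so it is built.
Resident 1: others sum to 76; max(0, 89 - 76) = 13.
Resident 2: others sum to 79; max(0, 89 - 79) = 10.
Resident 3: others sum to 75; max(0, 89 - 75) = 14.
Resident 4: others sum to 74; max(0, 89 - 74) = 15.
Resident 5: others sum to 84; max(0, 89 - 84) = 5.
Total collected = 13 + 10 + 14 + 15 + 5 = 57.

57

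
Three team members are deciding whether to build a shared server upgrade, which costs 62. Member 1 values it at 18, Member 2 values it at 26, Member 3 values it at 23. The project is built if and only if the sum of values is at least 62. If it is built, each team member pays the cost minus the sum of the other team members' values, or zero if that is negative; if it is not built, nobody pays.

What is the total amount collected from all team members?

Total value 67 ≥ cost 62, so it is built.
Member 1: others sum to 49; max(0, 62 - 49) = 13.
Member 2: others sum to 41; max(0, 62 - 41) = 21.
Member 3: others sum to 44; max(0, 62 - 44) = 18.
Total collected = 13 + 21 + 18 = 52.

52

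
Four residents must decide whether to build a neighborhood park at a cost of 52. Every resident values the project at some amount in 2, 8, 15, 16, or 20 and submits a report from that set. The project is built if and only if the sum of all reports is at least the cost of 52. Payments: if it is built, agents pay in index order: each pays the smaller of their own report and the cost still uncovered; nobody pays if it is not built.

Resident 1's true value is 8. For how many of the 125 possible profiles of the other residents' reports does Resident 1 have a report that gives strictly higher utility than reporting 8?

19

Others report (15, 15, 20): truth gives 0; report 2 gives 6 > 0. Violating.
Others report (15, 16, 20): truth gives 0; report 2 gives 6 > 0. Violating.
Others report (15, 20, 15): truth gives 0; report 2 gives 6 > 0. Violating.
Others report (15, 20, 16): truth gives 0; report 2 gives 6 > 0. Violating.
Others report (2, 2, 2): truth gives 0; no alternative beats it.
Others report (2, 2, 8): truth gives 0; no alternative beats it.
(Checking all 125 profiles: 19 have a profitable deviation, 106 do not.)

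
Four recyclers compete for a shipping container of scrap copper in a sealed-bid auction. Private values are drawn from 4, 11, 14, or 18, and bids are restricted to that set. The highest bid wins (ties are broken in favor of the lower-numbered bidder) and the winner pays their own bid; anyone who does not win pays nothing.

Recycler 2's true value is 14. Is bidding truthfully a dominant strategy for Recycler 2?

No

Consider the case where Recycler 1 bids 4, Recycler 3 bids 4 and Recycler 4 bids 4.
Truthful bid 14: wins, pays 14, utility 14 - 14 = 0.
Bid 11 instead: wins, pays 11, utility 14 - 11 = 3.
Since 3 > 0, bidding 11 is strictly better here, so truthful bidding is not dominant.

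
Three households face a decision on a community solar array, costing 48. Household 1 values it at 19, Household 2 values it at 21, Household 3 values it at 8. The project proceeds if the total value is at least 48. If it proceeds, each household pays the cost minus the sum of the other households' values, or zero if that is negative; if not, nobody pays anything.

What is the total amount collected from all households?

48

Total value 48 ≥ cost 48, so it is built.
Household 1: others sum to 29; max(0, 48 - 29) = 19.
Household 2: others sum to 27; max(0, 48 - 27) = 21.
Household 3: others sum to 40; max(0, 48 - 40) = 8.
Total collected = 19 + 21 + 8 = 48.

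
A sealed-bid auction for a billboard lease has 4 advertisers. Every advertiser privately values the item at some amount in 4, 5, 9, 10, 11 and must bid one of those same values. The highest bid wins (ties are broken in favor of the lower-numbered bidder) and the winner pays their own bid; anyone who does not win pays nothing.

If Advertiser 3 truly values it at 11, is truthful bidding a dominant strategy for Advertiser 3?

No

Consider the case where Advertiser 1 bids 4, Advertiser 2 bids 4 and Advertiser 4 bids 4.
Truthful bid 11: wins, pays 11, utility 11 - 11 = 0.
Bid 5 instead: wins, pays 5, utility 11 - 5 = 6.
Since 6 > 0, bidding 5 is strictly better here, so truthful bidding is not dominant.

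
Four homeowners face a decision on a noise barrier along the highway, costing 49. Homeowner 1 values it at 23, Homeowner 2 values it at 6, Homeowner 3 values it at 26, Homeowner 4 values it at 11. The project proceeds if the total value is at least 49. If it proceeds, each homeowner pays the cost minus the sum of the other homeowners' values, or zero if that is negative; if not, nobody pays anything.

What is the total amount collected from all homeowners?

Total value 66 ≥ cost 49, so it is built.
Homeowner 1: others sum to 43; max(0, 49 - 43) = 6.
Homeowner 2: others sum to 60; max(0, 49 - 60) = 0.
Homeowner 3: others sum to 40; max(0, 49 - 40) = 9.
Homeowner 4: others sum to 55; max(0, 49 - 55) = 0.
Total collected = 6 + 0 + 9 + 0 = 15.

15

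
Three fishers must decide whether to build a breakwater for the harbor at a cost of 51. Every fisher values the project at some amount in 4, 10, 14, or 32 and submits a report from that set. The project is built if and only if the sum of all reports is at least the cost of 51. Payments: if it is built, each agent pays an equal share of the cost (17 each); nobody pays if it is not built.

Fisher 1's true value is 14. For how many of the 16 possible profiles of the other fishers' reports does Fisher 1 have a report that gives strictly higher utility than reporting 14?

4

Others report (10, 32): truth gives -3; report 4 gives 0 > -3. Violating.
Others report (14, 32): truth gives -3; report 4 gives 0 > -3. Violating.
Others report (32, 10): truth gives -3; report 4 gives 0 > -3. Violating.
Others report (32, 14): truth gives -3; report 4 gives 0 > -3. Violating.
Others report (4, 4): truth gives 0; no alternative beats it.
Others report (4, 10): truth gives 0; no alternative beats it.
(Checking all 16 profiles: 4 have a profitable deviation, 12 do not.)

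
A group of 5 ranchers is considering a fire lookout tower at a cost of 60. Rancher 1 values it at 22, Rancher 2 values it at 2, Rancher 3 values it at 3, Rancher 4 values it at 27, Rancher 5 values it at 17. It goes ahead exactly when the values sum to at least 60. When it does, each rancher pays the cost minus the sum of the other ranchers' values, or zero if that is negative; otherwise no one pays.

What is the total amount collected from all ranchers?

33

Total value 71 ≥ cost 60, so it is built.
Rancher 1: others sum to 49; max(0, 60 - 49) = 11.
Rancher 2: others sum to 69; max(0, 60 - 69) = 0.
Rancher 3: others sum to 68; max(0, 60 - 68) = 0.
Rancher 4: others sum to 44; max(0, 60 - 44) = 16.
Rancher 5: others sum to 54; max(0, 60 - 54) = 6.
Total collected = 11 + 0 + 0 + 16 + 6 = 33.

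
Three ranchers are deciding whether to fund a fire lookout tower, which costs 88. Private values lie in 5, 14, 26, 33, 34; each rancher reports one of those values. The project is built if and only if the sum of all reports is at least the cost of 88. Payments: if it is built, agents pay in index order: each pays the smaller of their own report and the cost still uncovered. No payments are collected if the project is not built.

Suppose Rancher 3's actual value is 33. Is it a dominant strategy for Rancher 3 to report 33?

Yes

Check each profile of the others' reports and compare truth against every alternative report.
Others report (34, 34): truth gives 13, best alternative gives 13.
Others report (33, 34): truth gives 12, best alternative gives 12.
Others report (34, 33): truth gives 12, best alternative gives 12.
Others report (33, 33): truth gives 11, best alternative gives 11.
Others report (26, 34): truth gives 5, best alternative gives 5.
Others report (34, 26): truth gives 5, best alternative gives 5.
(Remaining 19 profiles checked similarly; truth is weakly best in each.)
In every case the truthful report is at least as good as any alternative, so it is a dominant strategy.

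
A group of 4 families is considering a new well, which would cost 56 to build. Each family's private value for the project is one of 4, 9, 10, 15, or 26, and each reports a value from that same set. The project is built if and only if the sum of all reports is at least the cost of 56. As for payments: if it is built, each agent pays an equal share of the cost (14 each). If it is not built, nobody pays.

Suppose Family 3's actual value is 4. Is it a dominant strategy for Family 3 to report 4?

Check each profile of the others' reports and compare truth against every alternative report.
Others report (9, 15, 26): truth gives 0, best alternative gives -10.
Others report (9, 26, 15): truth gives 0, best alternative gives -10.
Others report (10, 15, 26): truth gives 0, best alternative gives -10.
Others report (10, 26, 15): truth gives 0, best alternative gives -10.
Others report (15, 9, 26): truth gives 0, best alternative gives -10.
Others report (15, 10, 26): truth gives 0, best alternative gives -10.
(Remaining 119 profiles checked similarly; truth is weakly best in each.)
In every case the truthful report is at least as good as any alternative, so it is a dominant strategy.

Yes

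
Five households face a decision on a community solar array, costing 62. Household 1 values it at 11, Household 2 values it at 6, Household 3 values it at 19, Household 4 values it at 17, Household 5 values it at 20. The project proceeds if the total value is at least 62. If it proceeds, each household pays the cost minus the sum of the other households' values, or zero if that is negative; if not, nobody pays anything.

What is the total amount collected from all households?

Total value 73 ≥ cost 62, so it is built.
Household 1: others sum to 62; max(0, 62 - 62) = 0.
Household 2: others sum to 67; max(0, 62 - 67) = 0.
Household 3: others sum to 54; max(0, 62 - 54) = 8.
Household 4: others sum to 56; max(0, 62 - 56) = 6.
Household 5: others sum to 53; max(0, 62 - 53) = 9.
Total collected = 0 + 0 + 8 + 6 + 9 = 23.

23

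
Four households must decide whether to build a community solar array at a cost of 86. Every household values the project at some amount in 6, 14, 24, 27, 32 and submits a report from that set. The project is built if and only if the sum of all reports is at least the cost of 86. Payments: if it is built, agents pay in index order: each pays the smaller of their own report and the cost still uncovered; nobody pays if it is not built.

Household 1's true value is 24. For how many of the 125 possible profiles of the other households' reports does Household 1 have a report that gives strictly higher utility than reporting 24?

36

Others report (14, 27, 32): truth gives 0; report 14 gives 10 > 0. Violating.
Others report (14, 32, 27): truth gives 0; report 14 gives 10 > 0. Violating.
Others report (14, 32, 32): truth gives 0; report 14 gives 10 > 0. Violating.
Others report (24, 24, 24): truth gives 0; report 14 gives 10 > 0. Violating.
Others report (6, 6, 6): truth gives 0; no alternative beats it.
Others report (6, 6, 14): truth gives 0; no alternative beats it.
(Checking all 125 profiles: 36 have a profitable deviation, 89 do not.)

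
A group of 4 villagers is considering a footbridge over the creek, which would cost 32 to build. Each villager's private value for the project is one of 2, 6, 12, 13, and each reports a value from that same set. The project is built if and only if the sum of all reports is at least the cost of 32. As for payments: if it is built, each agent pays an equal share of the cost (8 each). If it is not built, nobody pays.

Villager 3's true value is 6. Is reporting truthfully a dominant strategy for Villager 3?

Consider the case where Villager 1 reports 2, Villager 2 reports 12 and Villager 4 reports 12.
Truthful report 6: project built, pays 8, utility 6 - 8 = -2.
Report 2 instead: project not built, utility 0.
Since 0 > -2, reporting 2 is strictly better here, so truthful reporting is not dominant.

No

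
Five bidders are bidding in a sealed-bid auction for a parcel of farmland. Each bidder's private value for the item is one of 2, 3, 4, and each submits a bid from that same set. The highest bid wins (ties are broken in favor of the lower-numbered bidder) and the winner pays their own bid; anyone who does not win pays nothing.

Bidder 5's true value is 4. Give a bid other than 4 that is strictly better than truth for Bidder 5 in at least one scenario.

Suppose Bidder 1 bids 2, Bidder 2 bids 2, Bidder 3 bids 2 and Bidder 4 bids 2.
Bid 4: wins, pays 4, utility 4 - 4 = 0.
Bid 3: wins, pays 3, utility 4 - 3 = 1.
So bidding 3 beats truth here (1 > 0).

3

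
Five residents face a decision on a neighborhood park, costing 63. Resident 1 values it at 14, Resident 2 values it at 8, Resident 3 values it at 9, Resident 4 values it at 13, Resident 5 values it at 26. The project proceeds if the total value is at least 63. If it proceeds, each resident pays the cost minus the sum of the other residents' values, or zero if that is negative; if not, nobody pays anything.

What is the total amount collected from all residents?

Total value 70 ≥ cost 63, so it is built.
Resident 1: others sum to 56; max(0, 63 - 56) = 7.
Resident 2: others sum to 62; max(0, 63 - 62) = 1.
Resident 3: others sum to 61; max(0, 63 - 61) = 2.
Resident 4: others sum to 57; max(0, 63 - 57) = 6.
Resident 5: others sum to 44; max(0, 63 - 44) = 19.
Total collected = 7 + 1 + 2 + 6 + 19 = 35.

35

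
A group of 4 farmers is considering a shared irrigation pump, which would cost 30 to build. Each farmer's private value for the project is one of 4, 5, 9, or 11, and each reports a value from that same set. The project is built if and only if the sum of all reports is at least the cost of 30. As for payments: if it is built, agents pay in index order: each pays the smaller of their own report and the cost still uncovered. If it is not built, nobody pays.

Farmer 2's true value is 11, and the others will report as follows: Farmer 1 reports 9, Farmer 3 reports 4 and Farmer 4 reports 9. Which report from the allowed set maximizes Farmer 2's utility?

Report 4: project not built, utility 0.
Report 5: project not built, utility 0.
Report 9: project built, pays 9, utility 11 - 9 = 2.
Report 11: project built, pays 11, utility 11 - 11 = 0.
The best choice is 9 with utility 2.

9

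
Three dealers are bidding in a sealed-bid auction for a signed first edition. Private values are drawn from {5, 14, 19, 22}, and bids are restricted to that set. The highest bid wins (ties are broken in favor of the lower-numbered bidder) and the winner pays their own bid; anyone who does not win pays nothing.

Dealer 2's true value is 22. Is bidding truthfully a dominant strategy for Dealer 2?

No

Consider the case where Dealer 1 bids 5 and Dealer 3 bids 5.
Truthful bid 22: wins, pays 22, utility 22 - 22 = 0.
Bid 14 instead: wins, pays 14, utility 22 - 14 = 8.
Since 8 > 0, bidding 14 is strictly better here, so truthful bidding is not dominant.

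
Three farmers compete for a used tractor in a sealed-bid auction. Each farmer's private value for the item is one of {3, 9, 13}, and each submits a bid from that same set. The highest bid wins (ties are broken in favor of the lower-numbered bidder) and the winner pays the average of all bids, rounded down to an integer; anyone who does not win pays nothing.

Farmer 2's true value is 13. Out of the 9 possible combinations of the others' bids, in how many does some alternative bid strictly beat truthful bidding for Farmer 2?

2

Others bid (3, 3): truth gives 7; bid 9 gives 8 > 7. Violating.
Others bid (3, 9): truth gives 5; bid 9 gives 6 > 5. Violating.
Others bid (3, 13): truth gives 4; no alternative beats it.
Others bid (9, 3): truth gives 5; no alternative beats it.
(Checking all 9 profiles: 2 have a profitable deviation, 7 do not.)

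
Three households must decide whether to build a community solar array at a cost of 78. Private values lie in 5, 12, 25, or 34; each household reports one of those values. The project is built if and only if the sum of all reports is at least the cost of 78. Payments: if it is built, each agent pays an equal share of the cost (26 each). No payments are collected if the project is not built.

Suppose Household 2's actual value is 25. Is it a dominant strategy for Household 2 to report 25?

Consider the case where Household 1 reports 25 and Household 3 reports 34.
Truthful report 25: project built, pays 26, utility 25 - 26 = -1.
Report 5 instead: project not built, utility 0.
Since 0 > -1, reporting 5 is strictly better here, so truthful reporting is not dominant.

No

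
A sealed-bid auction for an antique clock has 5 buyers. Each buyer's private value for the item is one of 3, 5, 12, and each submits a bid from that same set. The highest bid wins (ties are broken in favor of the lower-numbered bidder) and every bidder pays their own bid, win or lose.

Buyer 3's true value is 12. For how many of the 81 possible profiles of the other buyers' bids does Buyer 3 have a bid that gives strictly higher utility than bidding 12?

Others bid (3, 3, 3, 3): truth gives 0; bid 5 gives 7 > 0. Violating.
Others bid (3, 3, 3, 5): truth gives 0; bid 5 gives 7 > 0. Violating.
Others bid (3, 3, 5, 3): truth gives 0; bid 5 gives 7 > 0. Violating.
Others bid (3, 3, 5, 5): truth gives 0; bid 5 gives 7 > 0. Violating.
Others bid (3, 3, 3, 12): truth gives 0; no alternative beats it.
Others bid (3, 3, 5, 12): truth gives 0; no alternative beats it.
(Checking all 81 profiles: 49 have a profitable deviation, 32 do not.)

49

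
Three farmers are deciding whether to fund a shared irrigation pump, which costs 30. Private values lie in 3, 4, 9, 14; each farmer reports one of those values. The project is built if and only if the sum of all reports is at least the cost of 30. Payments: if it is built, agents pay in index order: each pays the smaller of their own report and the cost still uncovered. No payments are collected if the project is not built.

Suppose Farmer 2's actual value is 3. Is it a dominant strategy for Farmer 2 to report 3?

Check each profile of the others' reports and compare truth against every alternative report.
Others report (14, 14): truth gives 0, best alternative gives -1.
Others report (3, 3): truth gives 0, best alternative gives 0.
Others report (3, 4): truth gives 0, best alternative gives 0.
Others report (3, 9): truth gives 0, best alternative gives 0.
Others report (3, 14): truth gives 0, best alternative gives 0.
Others report (4, 3): truth gives 0, best alternative gives 0.
(Remaining 10 profiles checked similarly; truth is weakly best in each.)
In every case the truthful report is at least as good as any alternative, so it is a dominant strategy.

Yes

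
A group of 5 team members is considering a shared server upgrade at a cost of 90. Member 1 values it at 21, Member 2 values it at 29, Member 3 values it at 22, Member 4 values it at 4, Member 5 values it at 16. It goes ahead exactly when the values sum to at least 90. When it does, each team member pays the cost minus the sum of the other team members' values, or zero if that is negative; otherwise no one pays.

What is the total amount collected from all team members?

82

Total value 92 ≥ cost 90, so it is built.
Member 1: others sum to 71; max(0, 90 - 71) = 19.
Member 2: others sum to 63; max(0, 90 - 63) = 27.
Member 3: others sum to 70; max(0, 90 - 70) = 20.
Member 4: others sum to 88; max(0, 90 - 88) = 2.
Member 5: others sum to 76; max(0, 90 - 76) = 14.
Total collected = 19 + 27 + 20 + 2 + 14 = 82.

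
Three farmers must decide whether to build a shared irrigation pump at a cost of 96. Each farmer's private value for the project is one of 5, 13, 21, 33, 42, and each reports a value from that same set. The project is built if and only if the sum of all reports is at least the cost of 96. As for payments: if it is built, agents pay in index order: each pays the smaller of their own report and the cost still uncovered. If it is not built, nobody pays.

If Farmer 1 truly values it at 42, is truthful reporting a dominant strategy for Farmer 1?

Consider the case where Farmer 2 reports 21 and Farmer 3 reports 42.
Truthful report 42: project built, pays 42, utility 42 - 42 = 0.
Report 33 instead: project built, pays 33, utility 42 - 33 = 9.
Since 9 > 0, reporting 33 is strictly better here, so truthful reporting is not dominant.

No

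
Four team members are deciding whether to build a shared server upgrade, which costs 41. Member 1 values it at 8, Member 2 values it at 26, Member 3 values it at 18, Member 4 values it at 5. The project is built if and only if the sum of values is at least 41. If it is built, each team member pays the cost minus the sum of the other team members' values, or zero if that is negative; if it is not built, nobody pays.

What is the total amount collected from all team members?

12

Total value 57 ≥ cost 41, so it is built.
Member 1: others sum to 49; max(0, 41 - 49) = 0.
Member 2: others sum to 31; max(0, 41 - 31) = 10.
Member 3: others sum to 39; max(0, 41 - 39) = 2.
Member 4: others sum to 52; max(0, 41 - 52) = 0.
Total collected = 0 + 10 + 2 + 0 = 12.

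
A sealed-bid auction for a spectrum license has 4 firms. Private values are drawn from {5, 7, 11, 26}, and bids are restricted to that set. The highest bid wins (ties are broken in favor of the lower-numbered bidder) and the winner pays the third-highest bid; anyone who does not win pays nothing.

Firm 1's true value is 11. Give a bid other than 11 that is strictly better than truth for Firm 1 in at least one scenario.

26

Suppose Firm 2 bids 5, Firm 3 bids 5 and Firm 4 bids 26.
Bid 11: loses, pays 0, utility 0.
Bid 26: wins, pays 5, utility 11 - 5 = 6.
So bidding 26 beats truth here (6 > 0).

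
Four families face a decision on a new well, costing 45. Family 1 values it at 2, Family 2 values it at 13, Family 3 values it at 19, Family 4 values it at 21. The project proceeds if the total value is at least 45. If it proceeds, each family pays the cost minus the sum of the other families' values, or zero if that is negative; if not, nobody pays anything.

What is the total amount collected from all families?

Total value 55 ≥ cost 45, so it is built.
Family 1: others sum to 53; max(0, 45 - 53) = 0.
Family 2: others sum to 42; max(0, 45 - 42) = 3.
Family 3: others sum to 36; max(0, 45 - 36) = 9.
Family 4: others sum to 34; max(0, 45 - 34) = 11.
Total collected = 0 + 3 + 9 + 11 = 23.

23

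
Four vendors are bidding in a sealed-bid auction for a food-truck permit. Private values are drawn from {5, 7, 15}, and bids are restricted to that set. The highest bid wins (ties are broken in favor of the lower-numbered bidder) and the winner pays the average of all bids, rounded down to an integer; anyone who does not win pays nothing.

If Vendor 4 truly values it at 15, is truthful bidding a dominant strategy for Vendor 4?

Consider the case where Vendor 1 bids 5, Vendor 2 bids 5 and Vendor 3 bids 5.
Truthful bid 15: wins, pays 7, utility 15 - 7 = 8.
Bid 7 instead: wins, pays 5, utility 15 - 5 = 10.
Since 10 > 8, bidding 7 is strictly better here, so truthful bidding is not dominant.

No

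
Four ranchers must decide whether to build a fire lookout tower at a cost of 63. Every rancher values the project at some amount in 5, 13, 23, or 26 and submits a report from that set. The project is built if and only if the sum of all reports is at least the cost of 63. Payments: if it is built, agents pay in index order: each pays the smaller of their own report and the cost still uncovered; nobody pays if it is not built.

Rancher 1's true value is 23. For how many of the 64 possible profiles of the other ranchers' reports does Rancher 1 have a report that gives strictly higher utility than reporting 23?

35

Others report (5, 23, 23): truth gives 0; report 13 gives 10 > 0. Violating.
Others report (5, 23, 26): truth gives 0; report 13 gives 10 > 0. Violating.
Others report (5, 26, 23): truth gives 0; report 13 gives 10 > 0. Violating.
Others report (5, 26, 26): truth gives 0; report 13 gives 10 > 0. Violating.
Others report (5, 5, 5): truth gives 0; no alternative beats it.
Others report (5, 5, 13): truth gives 0; no alternative beats it.
(Checking all 64 profiles: 35 have a profitable deviation, 29 do not.)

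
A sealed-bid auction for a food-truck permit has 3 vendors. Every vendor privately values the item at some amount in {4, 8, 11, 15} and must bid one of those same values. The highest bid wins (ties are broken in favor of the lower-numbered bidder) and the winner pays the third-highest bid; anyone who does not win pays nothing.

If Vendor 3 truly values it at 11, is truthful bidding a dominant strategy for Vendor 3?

Consider the case where Vendor 1 bids 4 and Vendor 2 bids 11.
Truthful bid 11: loses, pays 0, utility 0.
Bid 15 instead: wins, pays 4, utility 11 - 4 = 7.
Since 7 > 0, bidding 15 is strictly better here, so truthful bidding is not dominant.

No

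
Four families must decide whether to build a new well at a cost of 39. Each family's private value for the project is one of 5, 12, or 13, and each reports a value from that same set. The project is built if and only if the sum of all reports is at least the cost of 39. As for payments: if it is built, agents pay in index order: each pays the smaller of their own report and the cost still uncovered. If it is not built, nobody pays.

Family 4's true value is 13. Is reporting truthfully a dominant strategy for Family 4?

Check each profile of the others' reports and compare truth against every alternative report.
Others report (13, 13, 13): truth gives 13, best alternative gives 13.
Others report (12, 13, 13): truth gives 12, best alternative gives 12.
Others report (13, 12, 13): truth gives 12, best alternative gives 12.
Others report (13, 13, 12): truth gives 12, best alternative gives 12.
Others report (12, 12, 13): truth gives 11, best alternative gives 11.
Others report (12, 13, 12): truth gives 11, best alternative gives 11.
(Remaining 21 profiles checked similarly; truth is weakly best in each.)
In every case the truthful report is at least as good as any alternative, so it is a dominant strategy.

Yes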